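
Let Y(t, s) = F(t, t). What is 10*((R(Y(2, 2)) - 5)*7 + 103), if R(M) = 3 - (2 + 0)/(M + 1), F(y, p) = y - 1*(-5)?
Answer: 1745/2 ≈ 872.50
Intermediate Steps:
F(y, p) = 5 + y (F(y, p) = y + 5 = 5 + y)
Y(t, s) = 5 + t
R(M) = 3 - 2/(1 + M)
10*((R(Y(2, 2)) - 5)*7 + 103) = 10*(((1 + 3*(5 + 2))/(1 + (5 + 2)) - 5)*7 + 103) = 10*(((1 + 3*7)/(1 + 7) - 5)*7 + 103) = 10*(((1 + 21)/8 - 5)*7 + 103) = 10*(((⅛)*22 - 5)*7 + 103) = 10*((11/4 - 5)*7 + 103) = 10*(-9/4*7 + 103) = 10*(-63/4 + 103) = 10*(349/4) = 1745/2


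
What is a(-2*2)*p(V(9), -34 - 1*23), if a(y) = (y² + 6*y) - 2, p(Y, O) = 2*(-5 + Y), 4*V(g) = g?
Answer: 55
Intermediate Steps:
V(g) = g/4
p(Y, O) = -10 + 2*Y
a(y) = -2 + y² + 6*y
a(-2*2)*p(V(9), -34 - 1*23) = (-2 + (-2*2)² + 6*(-2*2))*(-10 + 2*((¼)*9)) = (-2 + (-4)² + 6*(-4))*(-10 + 2*(9/4)) = (-2 + 16 - 24)*(-10 + 9/2) = -10*(-11/2) = 55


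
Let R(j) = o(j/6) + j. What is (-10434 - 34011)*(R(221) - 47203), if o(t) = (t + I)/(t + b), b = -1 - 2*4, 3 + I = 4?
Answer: 348705114315/167 ≈ 2.0881e+9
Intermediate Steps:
I = 1 (I = -3 + 4 = 1)
b = -9 (b = -1 - 8 = -9)
o(t) = (1 + t)/(-9 + t) (o(t) = (t + 1)/(t - 9) = (1 + t)/(-9 + t))
R(j) = j + (1 + j/6)/(-9 + j/6) (R(j) = (1 + j/6)/(-9 + j/6) + j = j + (1 + j/6)/(-9 + j/6))
(-10434 - 34011)*(R(221) - 47203) = (-10434 - 34011)*((6 + 221 + 221*(-54 + 221))/(-54 + 221) - 47203) = -44445*((6 + 221 + 221*167)/167 - 47203) = -44445*((6 + 221 + 36907)/167 - 47203) = -44445*((1/167)*37134 - 47203) = -44445*(37134/167 - 47203) = -44445*(-7845767/167) = 348705114315/167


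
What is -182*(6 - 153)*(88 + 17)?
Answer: 2809170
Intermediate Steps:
-182*(6 - 153)*(88 + 17) = -(-26754)*105 = -182*(-15435) = 2809170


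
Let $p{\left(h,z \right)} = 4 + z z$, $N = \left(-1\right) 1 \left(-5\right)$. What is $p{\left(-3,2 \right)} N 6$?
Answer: $240$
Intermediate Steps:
$N = 5$ ($N = \left(-1\right) \left(-5\right) = 5$)
$p{\left(h,z \right)} = 4 + z^{2}$
$p{\left(-3,2 \right)} N 6 = \left(4 + 2^{2}\right) 5 \cdot 6 = \left(4 + 4\right) 5 \cdot 6 = 8 \cdot 5 \cdot 6 = 40 \cdot 6 = 240$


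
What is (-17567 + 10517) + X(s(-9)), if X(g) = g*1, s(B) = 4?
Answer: -7046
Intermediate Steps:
X(g) = g
(-17567 + 10517) + X(s(-9)) = (-17567 + 10517) + 4 = -7050 + 4 = -7046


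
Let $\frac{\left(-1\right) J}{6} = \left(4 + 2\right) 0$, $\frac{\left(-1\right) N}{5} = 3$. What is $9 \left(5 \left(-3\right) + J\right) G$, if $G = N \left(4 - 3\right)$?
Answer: $2025$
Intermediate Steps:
$N = -15$ ($N = \left(-5\right) 3 = -15$)
$J = 0$ ($J = - 6 \left(4 + 2\right) 0 = - 6 \cdot 6 \cdot 0 = \left(-6\right) 0 = 0$)
$G = -15$ ($G = - 15 \left(4 - 3\right) = \left(-15\right) 1 = -15$)
$9 \left(5 \left(-3\right) + J\right) G = 9 \left(5 \left(-3\right) + 0\right) \left(-15\right) = 9 \left(-15 + 0\right) \left(-15\right) = 9 \left(-15\right) \left(-15\right) = \left(-135\right) \left(-15\right) = 2025$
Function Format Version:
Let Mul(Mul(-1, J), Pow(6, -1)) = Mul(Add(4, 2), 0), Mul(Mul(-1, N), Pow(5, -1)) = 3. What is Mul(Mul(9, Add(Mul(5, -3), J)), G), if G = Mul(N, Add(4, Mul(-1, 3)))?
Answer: 2025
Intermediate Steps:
N = -15 (N = Mul(-5, 3) = -15)
J = 0 (J = Mul(-6, Mul(Add(4, 2), 0)) = Mul(-6, Mul(6, 0)) = Mul(-6, 0) = 0)
G = -15 (G = Mul(-15, Add(4, Mul(-1, 3))) = Mul(-15, Add(4, -3)) = Mul(-15, 1) = -15)
Mul(Mul(9, Add(Mul(5, -3), J)), G) = Mul(Mul(9, Add(Mul(5, -3), 0)), -15) = Mul(Mul(9, Add(-15, 0)), -15) = Mul(Mul(9, -15), -15) = Mul(-135, -15) = 2025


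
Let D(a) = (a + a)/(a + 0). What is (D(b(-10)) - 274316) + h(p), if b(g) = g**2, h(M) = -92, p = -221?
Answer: -274406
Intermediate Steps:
D(a) = 2 (D(a) = (2*a)/a = 2)
(D(b(-10)) - 274316) + h(p) = (2 - 274316) - 92 = -274314 - 92 = -274406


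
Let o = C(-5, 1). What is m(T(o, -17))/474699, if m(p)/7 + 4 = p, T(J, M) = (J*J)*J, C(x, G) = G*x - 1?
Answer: -1540/474699 ≈ -0.0032442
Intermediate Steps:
C(x, G) = -1 + G*x
o = -6 (o = -1 + 1*(-5) = -1 - 5 = -6)
T(J, M) = J³ (T(J, M) = J²*J = J³)
m(p) = -28 + 7*p
m(T(o, -17))/474699 = (-28 + 7*(-6)³)/474699 = (-28 + 7*(-216))*(1/474699) = (-28 - 1512)*(1/474699) = -1540*1/474699 = -1540/474699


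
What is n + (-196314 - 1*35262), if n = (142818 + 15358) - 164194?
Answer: -237594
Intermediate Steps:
n = -6018 (n = 158176 - 164194 = -6018)
n + (-196314 - 1*35262) = -6018 + (-196314 - 1*35262) = -6018 + (-196314 - 35262) = -6018 - 231576 = -237594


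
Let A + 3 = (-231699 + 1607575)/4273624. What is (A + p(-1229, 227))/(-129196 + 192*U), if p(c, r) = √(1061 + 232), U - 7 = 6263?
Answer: -2861249/1148156097464 + √1293/1074644 ≈ 3.0969e-5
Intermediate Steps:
U = 6270 (U = 7 + 6263 = 6270)
A = -2861249/1068406 (A = -3 + (-231699 + 1607575)/4273624 = -3 + 1375876*(1/4273624) = -3 + 343969/1068406 = -2861249/1068406 ≈ -2.6781)
p(c, r) = √1293
(A + p(-1229, 227))/(-129196 + 192*U) = (-2861249/1068406 + √1293)/(-129196 + 192*6270) = (-2861249/1068406 + √1293)/(-129196 + 1203840) = (-2861249/1068406 + √1293)/1074644 = (-2861249/1068406 + √1293)*(1/1074644) = -2861249/1148156097464 + √1293/1074644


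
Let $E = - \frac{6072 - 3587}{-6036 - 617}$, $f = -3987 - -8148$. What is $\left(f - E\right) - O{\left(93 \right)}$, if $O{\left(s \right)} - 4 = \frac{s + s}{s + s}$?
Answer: $\frac{27647383}{6653} \approx 4155.6$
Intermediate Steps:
$O{\left(s \right)} = 5$ ($O{\left(s \right)} = 4 + \frac{s + s}{s + s} = 4 + \frac{2 s}{2 s} = 4 + 2 s \frac{1}{2 s} = 4 + 1 = 5$)
$f = 4161$ ($f = -3987 + 8148 = 4161$)
$E = \frac{2485}{6653}$ ($E = - \frac{2485}{-6653} = - \frac{2485 \left(-1\right)}{6653} = \left(-1\right) \left(- \frac{2485}{6653}\right) = \frac{2485}{6653} \approx 0.37352$)
$\left(f - E\right) - O{\left(93 \right)} = \left(4161 - \frac{2485}{6653}\right) - 5 = \frac{27680648}{6653} - 5 = \frac{27647383}{6653}$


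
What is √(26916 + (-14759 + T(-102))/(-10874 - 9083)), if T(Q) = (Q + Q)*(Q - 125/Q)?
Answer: √10720038517041/19957 ≈ 164.06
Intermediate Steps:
T(Q) = 2*Q*(Q - 125/Q) (T(Q) = (2*Q)*(Q - 125/Q) = 2*Q*(Q - 125/Q))
√(26916 + (-14759 + T(-102))/(-10874 - 9083)) = √(26916 + (-14759 + (-250 + 2*(-102)²))/(-10874 - 9083)) = √(26916 + (-14759 + (-250 + 2*10404))/(-19957)) = √(26916 + (-14759 + (-250 + 20808))*(-1/19957)) = √(26916 + (-14759 + 20558)*(-1/19957)) = √(26916 + 5799*(-1/19957)) = √(26916 - 5799/19957) = √(537156813/19957) = √10720038517041/19957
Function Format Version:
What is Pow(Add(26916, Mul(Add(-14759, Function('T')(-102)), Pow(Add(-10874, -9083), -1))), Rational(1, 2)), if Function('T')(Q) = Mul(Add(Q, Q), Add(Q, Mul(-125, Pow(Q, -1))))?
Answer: Mul(Rational(1, 19957), Pow(10720038517041, Rational(1, 2))) ≈ 164.06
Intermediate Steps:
Function('T')(Q) = Mul(2, Q, Add(Q, Mul(-125, Pow(Q, -1)))) (Function('T')(Q) = Mul(Mul(2, Q), Add(Q, Mul(-125, Pow(Q, -1)))) = Mul(2, Q, Add(Q, Mul(-125, Pow(Q, -1)))))
Pow(Add(26916, Mul(Add(-14759, Function('T')(-102)), Pow(Add(-10874, -9083), -1))), Rational(1, 2)) = Pow(Add(26916, Mul(Add(-14759, Add(-250, Mul(2, Pow(-102, 2)))), Pow(Add(-10874, -9083), -1))), Rational(1, 2)) = Pow(Add(26916, Mul(Add(-14759, Add(-250, Mul(2, 10404))), Pow(-19957, -1))), Rational(1, 2)) = Pow(Add(26916, Mul(Add(-14759, Add(-250, 20808)), Rational(-1, 19957))), Rational(1, 2)) = Pow(Add(26916, Mul(Add(-14759, 20558), Rational(-1, 19957))), Rational(1, 2)) = Pow(Add(26916, Mul(5799, Rational(-1, 19957))), Rational(1, 2)) = Pow(Add(26916, Rational(-5799, 19957)), Rational(1, 2)) = Pow(Rational(537156813, 19957), Rational(1, 2)) = Mul(Rational(1, 19957), Pow(10720038517041, Rational(1, 2)))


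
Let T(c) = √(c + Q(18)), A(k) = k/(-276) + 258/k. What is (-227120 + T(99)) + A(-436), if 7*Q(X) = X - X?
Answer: -3416324179/15042 + 3*√11 ≈ -2.2711e+5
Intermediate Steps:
A(k) = 258/k - k/276 (A(k) = k*(-1/276) + 258/k = -k/276 + 258/k = 258/k - k/276)
Q(X) = 0 (Q(X) = (X - X)/7 = (⅐)*0 = 0)
T(c) = √c (T(c) = √(c + 0) = √c)
(-227120 + T(99)) + A(-436) = (-227120 + √99) + (258/(-436) - 1/276*(-436)) = (-227120 + 3*√11) + (258*(-1/436) + 109/69) = (-227120 + 3*√11) + (-129/218 + 109/69) = (-227120 + 3*√11) + 14861/15042 = -3416324179/15042 + 3*√11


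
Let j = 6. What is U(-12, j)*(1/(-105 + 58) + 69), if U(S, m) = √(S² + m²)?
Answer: 19452*√5/47 ≈ 925.45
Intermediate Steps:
U(-12, j)*(1/(-105 + 58) + 69) = √((-12)² + 6²)*(1/(-105 + 58) + 69) = √(144 + 36)*(1/(-47) + 69) = √180*(-1/47 + 69) = (6*√5)*(3242/47) = 19452*√5/47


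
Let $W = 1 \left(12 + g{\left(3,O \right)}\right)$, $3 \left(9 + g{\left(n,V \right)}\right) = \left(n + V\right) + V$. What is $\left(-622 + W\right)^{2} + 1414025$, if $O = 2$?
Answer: $\frac{16148725}{9} \approx 1.7943 \cdot 10^{6}$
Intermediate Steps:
$g{\left(n,V \right)} = -9 + \frac{n}{3} + \frac{2 V}{3}$ ($g{\left(n,V \right)} = -9 + \frac{\left(n + V\right) + V}{3} = -9 + \frac{\left(V + n\right) + V}{3} = -9 + \frac{n + 2 V}{3} = -9 + \left(\frac{n}{3} + \frac{2 V}{3}\right) = -9 + \frac{n}{3} + \frac{2 V}{3}$)
$W = \frac{16}{3}$ ($W = 1 \left(12 + \left(-9 + \frac{1}{3} \cdot 3 + \frac{2}{3} \cdot 2\right)\right) = 1 \left(12 + \left(-9 + 1 + \frac{4}{3}\right)\right) = 1 \left(12 - \frac{20}{3}\right) = 1 \cdot \frac{16}{3} = \frac{16}{3} \approx 5.3333$)
$\left(-622 + W\right)^{2} + 1414025 = \left(-622 + \frac{16}{3}\right)^{2} + 1414025 = \left(- \frac{1850}{3}\right)^{2} + 1414025 = \frac{3422500}{9} + 1414025 = \frac{16148725}{9}$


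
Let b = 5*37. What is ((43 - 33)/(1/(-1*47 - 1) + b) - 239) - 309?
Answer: -4865212/8879 ≈ -547.95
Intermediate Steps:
b = 185
((43 - 33)/(1/(-1*47 - 1) + b) - 239) - 309 = ((43 - 33)/(1/(-1*47 - 1) + 185) - 239) - 309 = (10/(1/(-47 - 1) + 185) - 239) - 309 = (10/(1/(-48) + 185) - 239) - 309 = (10/(-1/48 + 185) - 239) - 309 = (10/(8879/48) - 239) - 309 = (10*(48/8879) - 239) - 309 = (480/8879 - 239) - 309 = -2121601/8879 - 309 = -4865212/8879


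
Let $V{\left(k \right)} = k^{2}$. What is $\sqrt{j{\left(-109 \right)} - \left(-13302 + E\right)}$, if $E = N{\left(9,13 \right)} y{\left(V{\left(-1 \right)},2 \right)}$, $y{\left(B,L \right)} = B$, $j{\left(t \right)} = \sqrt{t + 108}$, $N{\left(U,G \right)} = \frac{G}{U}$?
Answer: $\frac{\sqrt{119705 + 9 i}}{3} \approx 115.33 + 0.0043355 i$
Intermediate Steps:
$j{\left(t \right)} = \sqrt{108 + t}$
$E = \frac{13}{9}$ ($E = \frac{13}{9} \left(-1\right)^{2} = 13 \cdot \frac{1}{9} \cdot 1 = \frac{13}{9} \cdot 1 = \frac{13}{9} \approx 1.4444$)
$\sqrt{j{\left(-109 \right)} - \left(-13302 + E\right)} = \sqrt{\sqrt{108 - 109} - - \frac{119705}{9}} = \sqrt{\sqrt{-1} + \left(13302 - \frac{13}{9}\right)} = \sqrt{i + \frac{119705}{9}} = \sqrt{\frac{119705}{9} + i}$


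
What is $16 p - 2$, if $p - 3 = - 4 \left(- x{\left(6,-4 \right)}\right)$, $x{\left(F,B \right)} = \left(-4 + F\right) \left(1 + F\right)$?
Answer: $942$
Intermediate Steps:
$x{\left(F,B \right)} = \left(1 + F\right) \left(-4 + F\right)$
$p = 59$ ($p = 3 - 4 \left(- (-4 + 6^{2} - 18)\right) = 3 - 4 \left(- (-4 + 36 - 18)\right) = 3 - 4 \left(\left(-1\right) 14\right) = 3 - -56 = 3 + 56 = 59$)
$16 p - 2 = 16 \cdot 59 - 2 = 944 - 2 = 942$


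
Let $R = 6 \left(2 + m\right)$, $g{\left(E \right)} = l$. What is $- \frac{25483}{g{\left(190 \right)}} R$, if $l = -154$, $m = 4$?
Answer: $\frac{458694}{77} \approx 5957.1$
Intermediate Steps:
$g{\left(E \right)} = -154$
$R = 36$ ($R = 6 \left(2 + 4\right) = 6 \cdot 6 = 36$)
$- \frac{25483}{g{\left(190 \right)}} R = - \frac{25483}{-154} \cdot 36 = \left(-25483\right) \left(- \frac{1}{154}\right) 36 = \frac{25483}{154} \cdot 36 = \frac{458694}{77}$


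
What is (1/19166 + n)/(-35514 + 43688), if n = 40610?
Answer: 778331261/156662884 ≈ 4.9682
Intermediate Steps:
(1/19166 + n)/(-35514 + 43688) = (1/19166 + 40610)/(-35514 + 43688) = (1/19166 + 40610)/8174 = (778331261/19166)*(1/8174) = 778331261/156662884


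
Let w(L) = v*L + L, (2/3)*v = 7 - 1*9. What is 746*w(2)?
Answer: -2984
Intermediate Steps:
v = -3 (v = 3*(7 - 1*9)/2 = 3*(7 - 9)/2 = (3/2)*(-2) = -3)
w(L) = -2*L (w(L) = -3*L + L = -2*L)
746*w(2) = 746*(-2*2) = 746*(-4) = -2984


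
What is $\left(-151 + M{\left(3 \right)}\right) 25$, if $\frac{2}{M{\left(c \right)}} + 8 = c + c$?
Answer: $-3800$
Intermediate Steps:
$M{\left(c \right)} = \frac{2}{-8 + 2 c}$ ($M{\left(c \right)} = \frac{2}{-8 + \left(c + c\right)} = \frac{2}{-8 + 2 c}$)
$\left(-151 + M{\left(3 \right)}\right) 25 = \left(-151 + \frac{1}{-4 + 3}\right) 25 = \left(-151 + \frac{1}{-1}\right) 25 = \left(-151 - 1\right) 25 = \left(-152\right) 25 = -3800$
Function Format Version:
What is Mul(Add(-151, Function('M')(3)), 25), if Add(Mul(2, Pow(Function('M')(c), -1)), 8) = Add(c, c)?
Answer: -3800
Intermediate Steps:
Function('M')(c) = Mul(2, Pow(Add(-8, Mul(2, c)), -1)) (Function('M')(c) = Mul(2, Pow(Add(-8, Add(c, c)), -1)) = Mul(2, Pow(Add(-8, Mul(2, c)), -1)))
Mul(Add(-151, Function('M')(3)), 25) = Mul(Add(-151, Pow(Add(-4, 3), -1)), 25) = Mul(Add(-151, Pow(-1, -1)), 25) = Mul(Add(-151, -1), 25) = Mul(-152, 25) = -3800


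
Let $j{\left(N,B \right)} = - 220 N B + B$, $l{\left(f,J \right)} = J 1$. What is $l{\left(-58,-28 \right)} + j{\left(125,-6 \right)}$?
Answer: $164966$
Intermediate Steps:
$l{\left(f,J \right)} = J$
$j{\left(N,B \right)} = B - 220 B N$ ($j{\left(N,B \right)} = - 220 B N + B = B - 220 B N$)
$l{\left(-58,-28 \right)} + j{\left(125,-6 \right)} = -28 - 6 \left(1 - 27500\right) = -28 - -164994 = -28 + 164994 = 164966$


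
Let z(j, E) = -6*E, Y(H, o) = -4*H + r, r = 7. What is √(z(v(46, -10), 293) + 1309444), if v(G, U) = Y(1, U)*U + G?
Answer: √1307686 ≈ 1143.5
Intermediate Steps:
Y(H, o) = 7 - 4*H (Y(H, o) = -4*H + 7 = 7 - 4*H)
v(G, U) = G + 3*U (v(G, U) = (7 - 4*1)*U + G = (7 - 4)*U + G = 3*U + G = G + 3*U)
√(z(v(46, -10), 293) + 1309444) = √(-6*293 + 1309444) = √(-1758 + 1309444) = √1307686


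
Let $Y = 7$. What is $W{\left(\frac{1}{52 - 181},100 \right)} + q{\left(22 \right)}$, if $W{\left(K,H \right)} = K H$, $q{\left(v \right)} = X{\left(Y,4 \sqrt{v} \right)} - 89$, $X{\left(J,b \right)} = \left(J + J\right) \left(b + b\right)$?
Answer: $- \frac{11581}{129} + 112 \sqrt{22} \approx 435.55$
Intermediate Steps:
$X{\left(J,b \right)} = 4 J b$ ($X{\left(J,b \right)} = 2 J 2 b = 4 J b$)
$q{\left(v \right)} = -89 + 112 \sqrt{v}$ ($q{\left(v \right)} = 4 \cdot 7 \cdot 4 \sqrt{v} - 89 = 112 \sqrt{v} - 89 = -89 + 112 \sqrt{v}$)
$W{\left(K,H \right)} = H K$
$W{\left(\frac{1}{52 - 181},100 \right)} + q{\left(22 \right)} = \frac{100}{52 - 181} - \left(89 - 112 \sqrt{22}\right) = \frac{100}{-129} - \left(89 - 112 \sqrt{22}\right) = 100 \left(- \frac{1}{129}\right) - \left(89 - 112 \sqrt{22}\right) = - \frac{100}{129} - \left(89 - 112 \sqrt{22}\right) = - \frac{11581}{129} + 112 \sqrt{22}$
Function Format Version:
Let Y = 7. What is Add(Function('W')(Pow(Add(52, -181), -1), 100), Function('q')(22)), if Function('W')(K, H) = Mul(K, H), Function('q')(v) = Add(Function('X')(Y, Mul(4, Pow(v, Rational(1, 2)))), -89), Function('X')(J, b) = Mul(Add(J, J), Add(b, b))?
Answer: Add(Rational(-11581, 129), Mul(112, Pow(22, Rational(1, 2)))) ≈ 435.55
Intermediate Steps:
Function('X')(J, b) = Mul(4, J, b) (Function('X')(J, b) = Mul(Mul(2, J), Mul(2, b)) = Mul(4, J, b))
Function('q')(v) = Add(-89, Mul(112, Pow(v, Rational(1, 2)))) (Function('q')(v) = Add(Mul(4, 7, Mul(4, Pow(v, Rational(1, 2)))), -89) = Add(Mul(112, Pow(v, Rational(1, 2))), -89) = Add(-89, Mul(112, Pow(v, Rational(1, 2)))))
Function('W')(K, H) = Mul(H, K)
Add(Function('W')(Pow(Add(52, -181), -1), 100), Function('q')(22)) = Add(Mul(100, Pow(Add(52, -181), -1)), Add(-89, Mul(112, Pow(22, Rational(1, 2))))) = Add(Mul(100, Pow(-129, -1)), Add(-89, Mul(112, Pow(22, Rational(1, 2))))) = Add(Mul(100, Rational(-1, 129)), Add(-89, Mul(112, Pow(22, Rational(1, 2))))) = Add(Rational(-100, 129), Add(-89, Mul(112, Pow(22, Rational(1, 2))))) = Add(Rational(-11581, 129), Mul(112, Pow(22, Rational(1, 2))))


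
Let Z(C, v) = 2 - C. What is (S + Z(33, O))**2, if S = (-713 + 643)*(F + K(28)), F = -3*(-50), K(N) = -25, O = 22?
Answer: 77105961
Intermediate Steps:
F = 150
S = -8750 (S = (-713 + 643)*(150 - 25) = -70*125 = -8750)
(S + Z(33, O))**2 = (-8750 + (2 - 1*33))**2 = (-8750 + (2 - 33))**2 = (-8750 - 31)**2 = (-8781)**2 = 77105961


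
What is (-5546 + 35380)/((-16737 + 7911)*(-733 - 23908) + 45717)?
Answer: 29834/217527183 ≈ 0.00013715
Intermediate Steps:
(-5546 + 35380)/((-16737 + 7911)*(-733 - 23908) + 45717) = 29834/(-8826*(-24641) + 45717) = 29834/(217481466 + 45717) = 29834/217527183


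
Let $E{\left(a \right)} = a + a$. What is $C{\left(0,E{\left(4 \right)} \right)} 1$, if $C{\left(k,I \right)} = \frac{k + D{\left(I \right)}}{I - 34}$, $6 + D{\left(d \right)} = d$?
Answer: $- \frac{1}{13} \approx -0.076923$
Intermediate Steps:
$D{\left(d \right)} = -6 + d$
$E{\left(a \right)} = 2 a$
$C{\left(k,I \right)} = \frac{-6 + I + k}{-34 + I}$ ($C{\left(k,I \right)} = \frac{k + \left(-6 + I\right)}{I - 34} = \frac{-6 + I + k}{-34 + I}$)
$C{\left(0,E{\left(4 \right)} \right)} 1 = \frac{-6 + 2 \cdot 4 + 0}{-34 + 2 \cdot 4} \cdot 1 = \frac{-6 + 8 + 0}{-34 + 8} \cdot 1 = \frac{1}{-26} \cdot 2 \cdot 1 = \left(- \frac{1}{26}\right) 2 \cdot 1 = \left(- \frac{1}{13}\right) 1 = - \frac{1}{13}$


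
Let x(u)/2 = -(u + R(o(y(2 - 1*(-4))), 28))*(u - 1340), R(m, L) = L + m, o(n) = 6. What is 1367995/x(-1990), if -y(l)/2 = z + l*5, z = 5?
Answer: -273599/2605392 ≈ -0.10501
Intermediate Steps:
y(l) = -10 - 10*l (y(l) = -2*(5 + l*5) = -2*(5 + 5*l) = -10 - 10*l)
x(u) = -2*(-1340 + u)*(34 + u) (x(u) = 2*(-(u + (28 + 6))*(u - 1340)) = 2*(-(u + 34)*(-1340 + u)) = 2*(-(34 + u)*(-1340 + u)) = 2*(-(-1340 + u)*(34 + u)) = -2*(-1340 + u)*(34 + u))
1367995/x(-1990) = 1367995/(91120 - 2*(-1990)² + 2612*(-1990)) = 1367995/(91120 - 2*3960100 - 5197880) = 1367995/(91120 - 7920200 - 5197880) = 1367995/(-13026960) = 1367995*(-1/13026960) = -273599/2605392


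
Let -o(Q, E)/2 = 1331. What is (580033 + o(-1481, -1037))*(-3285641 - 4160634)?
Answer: -4299263243025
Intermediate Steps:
o(Q, E) = -2662 (o(Q, E) = -2*1331 = -2662)
(580033 + o(-1481, -1037))*(-3285641 - 4160634) = (580033 - 2662)*(-3285641 - 4160634) = 577371*(-7446275) = -4299263243025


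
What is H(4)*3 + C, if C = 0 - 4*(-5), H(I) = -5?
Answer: 5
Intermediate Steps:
C = 20 (C = 0 + 20 = 20)
H(4)*3 + C = -5*3 + 20 = -15 + 20 = 5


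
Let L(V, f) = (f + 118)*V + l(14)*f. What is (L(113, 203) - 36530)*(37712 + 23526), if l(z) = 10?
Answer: 108574974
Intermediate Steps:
L(V, f) = 10*f + V*(118 + f) (L(V, f) = (f + 118)*V + 10*f = (118 + f)*V + 10*f = V*(118 + f) + 10*f = 10*f + V*(118 + f))
(L(113, 203) - 36530)*(37712 + 23526) = ((10*203 + 118*113 + 113*203) - 36530)*(37712 + 23526) = ((2030 + 13334 + 22939) - 36530)*61238 = (38303 - 36530)*61238 = 1773*61238 = 108574974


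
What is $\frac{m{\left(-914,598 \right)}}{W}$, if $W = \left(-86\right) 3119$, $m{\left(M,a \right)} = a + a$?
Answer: $- \frac{598}{134117} \approx -0.0044588$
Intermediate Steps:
$m{\left(M,a \right)} = 2 a$
$W = -268234$
$\frac{m{\left(-914,598 \right)}}{W} = \frac{2 \cdot 598}{-268234} = 1196 \left(- \frac{1}{268234}\right) = - \frac{598}{134117}$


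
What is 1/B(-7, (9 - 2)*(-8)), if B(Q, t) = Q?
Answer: -⅐ ≈ -0.14286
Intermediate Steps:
1/B(-7, (9 - 2)*(-8)) = 1/(-7) = -⅐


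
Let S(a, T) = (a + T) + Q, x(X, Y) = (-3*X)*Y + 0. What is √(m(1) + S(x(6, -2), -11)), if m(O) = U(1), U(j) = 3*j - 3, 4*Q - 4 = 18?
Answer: √122/2 ≈ 5.5227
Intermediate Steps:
Q = 11/2 (Q = 1 + (¼)*18 = 1 + 9/2 = 11/2 ≈ 5.5000)
U(j) = -3 + 3*j
m(O) = 0 (m(O) = -3 + 3*1 = -3 + 3 = 0)
x(X, Y) = -3*X*Y (x(X, Y) = -3*X*Y + 0 = -3*X*Y)
S(a, T) = 11/2 + T + a (S(a, T) = (a + T) + 11/2 = (T + a) + 11/2 = 11/2 + T + a)
√(m(1) + S(x(6, -2), -11)) = √(0 + (11/2 - 11 - 3*6*(-2))) = √(0 + (11/2 - 11 + 36)) = √(0 + 61/2) = √(61/2) = √122/2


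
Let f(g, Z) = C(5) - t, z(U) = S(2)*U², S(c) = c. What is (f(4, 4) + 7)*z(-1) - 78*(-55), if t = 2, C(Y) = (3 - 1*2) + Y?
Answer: 4312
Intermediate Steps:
C(Y) = 1 + Y (C(Y) = (3 - 2) + Y = 1 + Y)
z(U) = 2*U²
f(g, Z) = 4 (f(g, Z) = (1 + 5) - 1*2 = 6 - 2 = 4)
(f(4, 4) + 7)*z(-1) - 78*(-55) = (4 + 7)*(2*(-1)²) - 78*(-55) = 11*(2*1) + 4290 = 11*2 + 4290 = 22 + 4290 = 4312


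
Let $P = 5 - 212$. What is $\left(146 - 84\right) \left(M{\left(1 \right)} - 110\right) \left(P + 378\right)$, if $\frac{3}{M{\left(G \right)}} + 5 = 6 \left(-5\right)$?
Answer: $- \frac{40849506}{35} \approx -1.1671 \cdot 10^{6}$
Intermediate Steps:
$P = -207$
$M{\left(G \right)} = - \frac{3}{35}$ ($M{\left(G \right)} = \frac{3}{-5 + 6 \left(-5\right)} = \frac{3}{-5 - 30} = \frac{3}{-35} = 3 \left(- \frac{1}{35}\right) = - \frac{3}{35}$)
$\left(146 - 84\right) \left(M{\left(1 \right)} - 110\right) \left(P + 378\right) = \left(146 - 84\right) \left(- \frac{3}{35} - 110\right) \left(-207 + 378\right) = 62 \left(- \frac{3853}{35}\right) 171 = \left(- \frac{238886}{35}\right) 171 = - \frac{40849506}{35}$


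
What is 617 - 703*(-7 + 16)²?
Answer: -56326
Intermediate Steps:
617 - 703*(-7 + 16)² = 617 - 703*9² = 617 - 703*81 = 617 - 56943 = -56326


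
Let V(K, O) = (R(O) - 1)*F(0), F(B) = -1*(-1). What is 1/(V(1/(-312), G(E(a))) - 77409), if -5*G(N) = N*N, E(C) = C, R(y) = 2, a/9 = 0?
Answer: -1/77408 ≈ -1.2919e-5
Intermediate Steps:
a = 0 (a = 9*0 = 0)
G(N) = -N**2/5 (G(N) = -N*N/5 = -N**2/5)
F(B) = 1
V(K, O) = 1 (V(K, O) = (2 - 1)*1 = 1*1 = 1)
1/(V(1/(-312), G(E(a))) - 77409) = 1/(1 - 77409) = 1/(-77408) = -1/77408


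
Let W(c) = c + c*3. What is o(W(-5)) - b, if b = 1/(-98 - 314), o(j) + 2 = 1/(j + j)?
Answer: -8333/4120 ≈ -2.0226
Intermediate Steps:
W(c) = 4*c (W(c) = c + 3*c = 4*c)
o(j) = -2 + 1/(2*j) (o(j) = -2 + 1/(j + j) = -2 + 1/(2*j))
b = -1/412 (b = 1/(-412) = -1/412 ≈ -0.0024272)
o(W(-5)) - b = (-2 + 1/(2*((4*(-5))))) - 1*(-1/412) = (-2 + (½)/(-20)) + 1/412 = (-2 + (½)*(-1/20)) + 1/412 = (-2 - 1/40) + 1/412 = -81/40 + 1/412 = -8333/4120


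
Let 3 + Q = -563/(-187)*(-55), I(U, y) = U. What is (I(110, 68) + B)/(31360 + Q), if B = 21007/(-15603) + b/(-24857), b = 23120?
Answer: 101465477381/29379387278262 ≈ 0.0034536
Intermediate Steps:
B = -126130337/55406253 (B = 21007/(-15603) + 23120/(-24857) = 21007*(-1/15603) + 23120*(-1/24857) = -3001/2229 - 23120/24857 = -126130337/55406253 ≈ -2.2765)
Q = -2866/17 (Q = -3 - 563/(-187)*(-55) = -3 - 563*(-1/187)*(-55) = -3 + (563/187)*(-55) = -3 - 2815/17 = -2866/17 ≈ -168.59)
(I(110, 68) + B)/(31360 + Q) = (110 - 126130337/55406253)/(31360 - 2866/17) = 5968557493/(55406253*(530254/17)) = (5968557493/55406253)*(17/530254) = 101465477381/29379387278262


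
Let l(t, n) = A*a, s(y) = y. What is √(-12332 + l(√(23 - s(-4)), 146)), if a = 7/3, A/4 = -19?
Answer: 2*I*√28146/3 ≈ 111.85*I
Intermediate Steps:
A = -76 (A = 4*(-19) = -76)
a = 7/3 (a = 7*(⅓) = 7/3 ≈ 2.3333)
l(t, n) = -532/3 (l(t, n) = -76*7/3 = -532/3)
√(-12332 + l(√(23 - s(-4)), 146)) = √(-12332 - 532/3) = √(-37528/3) = 2*I*√28146/3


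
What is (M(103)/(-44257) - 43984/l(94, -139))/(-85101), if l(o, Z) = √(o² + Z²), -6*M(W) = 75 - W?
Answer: 14/11298944871 + 43984*√28157/2396188857 ≈ 0.0030801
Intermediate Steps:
M(W) = -25/2 + W/6 (M(W) = -(75 - W)/6 = -25/2 + W/6)
l(o, Z) = √(Z² + o²)
(M(103)/(-44257) - 43984/l(94, -139))/(-85101) = ((-25/2 + (⅙)*103)/(-44257) - 43984/√((-139)² + 94²))/(-85101) = ((-25/2 + 103/6)*(-1/44257) - 43984/√(19321 + 8836))*(-1/85101) = ((14/3)*(-1/44257) - 43984*√28157/28157)*(-1/85101) = (-14/132771 - 43984*√28157/28157)*(-1/85101) = 14/11298944871 + 43984*√28157/2396188857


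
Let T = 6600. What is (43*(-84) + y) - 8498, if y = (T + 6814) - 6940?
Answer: -5636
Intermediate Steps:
y = 6474 (y = (6600 + 6814) - 6940 = 13414 - 6940 = 6474)
(43*(-84) + y) - 8498 = (43*(-84) + 6474) - 8498 = (-3612 + 6474) - 8498 = 2862 - 8498 = -5636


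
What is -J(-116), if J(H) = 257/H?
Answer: 257/116 ≈ 2.2155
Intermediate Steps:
-J(-116) = -257/(-116) = -257*(-1)/116 = -1*(-257/116) = 257/116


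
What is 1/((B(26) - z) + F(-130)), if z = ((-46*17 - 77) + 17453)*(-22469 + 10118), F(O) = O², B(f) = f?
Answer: 1/204969420 ≈ 4.8788e-9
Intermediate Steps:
z = -204952494 (z = ((-782 - 77) + 17453)*(-12351) = (-859 + 17453)*(-12351) = 16594*(-12351) = -204952494)
1/((B(26) - z) + F(-130)) = 1/((26 - 1*(-204952494)) + (-130)²) = 1/((26 + 204952494) + 16900) = 1/(204952520 + 16900) = 1/204969420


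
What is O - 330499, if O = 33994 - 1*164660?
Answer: -461165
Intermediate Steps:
O = -130666 (O = 33994 - 164660 = -130666)
O - 330499 = -130666 - 330499 = -461165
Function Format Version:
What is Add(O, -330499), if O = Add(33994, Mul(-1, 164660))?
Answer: -461165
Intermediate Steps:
O = -130666 (O = Add(33994, -164660) = -130666)
Add(O, -330499) = Add(-130666, -330499) = -461165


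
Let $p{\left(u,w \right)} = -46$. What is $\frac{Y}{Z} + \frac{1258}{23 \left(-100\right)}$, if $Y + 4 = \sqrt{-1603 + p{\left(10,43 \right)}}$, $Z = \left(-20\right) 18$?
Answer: $- \frac{2773}{5175} - \frac{i \sqrt{1649}}{360} \approx -0.53585 - 0.1128 i$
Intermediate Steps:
$Z = -360$
$Y = -4 + i \sqrt{1649}$ ($Y = -4 + \sqrt{-1603 - 46} = -4 + \sqrt{-1649} = -4 + i \sqrt{1649} \approx -4.0 + 40.608 i$)
$\frac{Y}{Z} + \frac{1258}{23 \left(-100\right)} = \frac{-4 + i \sqrt{1649}}{-360} + \frac{1258}{23 \left(-100\right)} = \left(-4 + i \sqrt{1649}\right) \left(- \frac{1}{360}\right) + \frac{1258}{-2300} = \left(\frac{1}{90} - \frac{i \sqrt{1649}}{360}\right) + 1258 \left(- \frac{1}{2300}\right) = \left(\frac{1}{90} - \frac{i \sqrt{1649}}{360}\right) - \frac{629}{1150} = - \frac{2773}{5175} - \frac{i \sqrt{1649}}{360}$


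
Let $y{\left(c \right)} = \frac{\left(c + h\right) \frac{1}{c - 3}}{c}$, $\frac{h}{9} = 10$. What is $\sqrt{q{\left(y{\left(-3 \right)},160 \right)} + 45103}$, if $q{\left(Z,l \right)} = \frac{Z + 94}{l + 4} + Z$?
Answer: $\frac{\sqrt{1213236494}}{164} \approx 212.39$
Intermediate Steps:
$h = 90$ ($h = 9 \cdot 10 = 90$)
$y{\left(c \right)} = \frac{90 + c}{c \left(-3 + c\right)}$ ($y{\left(c \right)} = \frac{\left(c + 90\right) \frac{1}{c - 3}}{c} = \frac{\left(90 + c\right) \frac{1}{-3 + c}}{c} = \frac{\frac{1}{-3 + c} \left(90 + c\right)}{c} = \frac{90 + c}{c \left(-3 + c\right)}$)
$q{\left(Z,l \right)} = Z + \frac{94 + Z}{4 + l}$ ($q{\left(Z,l \right)} = \frac{94 + Z}{4 + l} + Z = Z + \frac{94 + Z}{4 + l}$)
$\sqrt{q{\left(y{\left(-3 \right)},160 \right)} + 45103} = \sqrt{\frac{94 + 5 \frac{90 - 3}{\left(-3\right) \left(-3 - 3\right)} + \frac{90 - 3}{\left(-3\right) \left(-3 - 3\right)} 160}{4 + 160} + 45103} = \sqrt{\frac{94 + 5 \left(\left(- \frac{1}{3}\right) \frac{1}{-6} \cdot 87\right) + \left(- \frac{1}{3}\right) \frac{1}{-6} \cdot 87 \cdot 160}{164} + 45103} = \sqrt{\frac{94 + 5 \left(\left(- \frac{1}{3}\right) \left(- \frac{1}{6}\right) 87\right) + \left(- \frac{1}{3}\right) \left(- \frac{1}{6}\right) 87 \cdot 160}{164} + 45103} = \sqrt{\frac{94 + 5 \cdot \frac{29}{6} + \frac{29}{6} \cdot 160}{164} + 45103} = \sqrt{\frac{94 + \frac{145}{6} + \frac{2320}{3}}{164} + 45103} = \sqrt{\frac{1}{164} \cdot \frac{1783}{2} + 45103} = \sqrt{\frac{1783}{328} + 45103} = \sqrt{\frac{14795567}{328}} = \frac{\sqrt{1213236494}}{164}$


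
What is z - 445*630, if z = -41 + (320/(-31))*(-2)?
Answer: -8691481/31 ≈ -2.8037e+5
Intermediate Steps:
z = -631/31 (z = -41 + (320*(-1/31))*(-2) = -41 - 320/31*(-2) = -41 + 640/31 = -631/31 ≈ -20.355)
z - 445*630 = -631/31 - 445*630 = -631/31 - 280350 = -8691481/31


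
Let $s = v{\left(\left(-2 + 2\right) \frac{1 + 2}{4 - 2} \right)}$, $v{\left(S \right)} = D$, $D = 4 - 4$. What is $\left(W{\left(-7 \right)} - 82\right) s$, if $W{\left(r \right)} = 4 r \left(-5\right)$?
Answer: $0$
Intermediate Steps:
$W{\left(r \right)} = - 20 r$
$D = 0$ ($D = 4 - 4 = 0$)
$v{\left(S \right)} = 0$
$s = 0$
$\left(W{\left(-7 \right)} - 82\right) s = \left(\left(-20\right) \left(-7\right) - 82\right) 0 = \left(140 - 82\right) 0 = 58 \cdot 0 = 0$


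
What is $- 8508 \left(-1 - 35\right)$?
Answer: $306288$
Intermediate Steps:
$- 8508 \left(-1 - 35\right) = \left(-8508\right) \left(-36\right) = 306288$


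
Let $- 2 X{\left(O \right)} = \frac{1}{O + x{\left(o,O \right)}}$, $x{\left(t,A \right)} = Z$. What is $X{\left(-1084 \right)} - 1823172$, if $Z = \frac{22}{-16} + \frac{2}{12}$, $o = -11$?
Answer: $- \frac{47484514728}{26045} \approx -1.8232 \cdot 10^{6}$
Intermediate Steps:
$Z = - \frac{29}{24}$ ($Z = 22 \left(- \frac{1}{16}\right) + 2 \cdot \frac{1}{12} = - \frac{11}{8} + \frac{1}{6} = - \frac{29}{24} \approx -1.2083$)
$x{\left(t,A \right)} = - \frac{29}{24}$
$X{\left(O \right)} = - \frac{1}{2 \left(- \frac{29}{24} + O\right)}$ ($X{\left(O \right)} = - \frac{1}{2 \left(O - \frac{29}{24}\right)} = - \frac{1}{2 \left(- \frac{29}{24} + O\right)}$)
$X{\left(-1084 \right)} - 1823172 = - \frac{12}{-29 + 24 \left(-1084\right)} - 1823172 = - \frac{12}{-29 - 26016} - 1823172 = - \frac{12}{-26045} - 1823172 = \left(-12\right) \left(- \frac{1}{26045}\right) - 1823172 = \frac{12}{26045} - 1823172 = - \frac{47484514728}{26045}$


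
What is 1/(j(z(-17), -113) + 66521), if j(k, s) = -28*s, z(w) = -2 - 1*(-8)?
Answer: 1/69685 ≈ 1.4350e-5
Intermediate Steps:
z(w) = 6 (z(w) = -2 + 8 = 6)
1/(j(z(-17), -113) + 66521) = 1/(-28*(-113) + 66521) = 1/(3164 + 66521) = 1/69685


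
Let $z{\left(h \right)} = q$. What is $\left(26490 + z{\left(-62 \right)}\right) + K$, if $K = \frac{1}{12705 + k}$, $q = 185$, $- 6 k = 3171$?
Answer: $\frac{649616277}{24353} \approx 26675.0$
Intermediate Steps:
$k = - \frac{1057}{2}$ ($k = \left(- \frac{1}{6}\right) 3171 = - \frac{1057}{2} \approx -528.5$)
$K = \frac{2}{24353}$ ($K = \frac{1}{12705 - \frac{1057}{2}} = \frac{1}{\frac{24353}{2}} = \frac{2}{24353} \approx 8.2125 \cdot 10^{-5}$)
$z{\left(h \right)} = 185$
$\left(26490 + z{\left(-62 \right)}\right) + K = \left(26490 + 185\right) + \frac{2}{24353} = 26675 + \frac{2}{24353} = \frac{649616277}{24353}$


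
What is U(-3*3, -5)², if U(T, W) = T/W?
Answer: 81/25 ≈ 3.2400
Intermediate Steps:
U(-3*3, -5)² = (-3*3/(-5))² = (-9*(-⅕))² = (9/5)² = 81/25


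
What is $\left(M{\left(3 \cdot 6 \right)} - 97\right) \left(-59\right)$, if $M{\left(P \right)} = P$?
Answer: $4661$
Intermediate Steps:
$\left(M{\left(3 \cdot 6 \right)} - 97\right) \left(-59\right) = \left(3 \cdot 6 - 97\right) \left(-59\right) = \left(18 - 97\right) \left(-59\right) = \left(-79\right) \left(-59\right) = 4661$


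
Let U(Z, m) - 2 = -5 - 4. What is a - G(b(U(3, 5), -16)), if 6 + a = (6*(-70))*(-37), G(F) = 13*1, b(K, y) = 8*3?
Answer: 15521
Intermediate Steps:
U(Z, m) = -7 (U(Z, m) = 2 + (-5 - 4) = 2 - 9 = -7)
b(K, y) = 24
G(F) = 13
a = 15534 (a = -6 + (6*(-70))*(-37) = -6 - 420*(-37) = -6 + 15540 = 15534)
a - G(b(U(3, 5), -16)) = 15534 - 1*13 = 15534 - 13 = 15521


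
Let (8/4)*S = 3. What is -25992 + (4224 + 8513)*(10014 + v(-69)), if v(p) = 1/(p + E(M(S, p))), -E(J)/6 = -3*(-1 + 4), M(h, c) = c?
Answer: 1912822153/15 ≈ 1.2752e+8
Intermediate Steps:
S = 3/2 (S = (½)*3 = 3/2 ≈ 1.5000)
E(J) = 54 (E(J) = -(-18)*(-1 + 4) = -(-18)*3 = -6*(-9) = 54)
v(p) = 1/(54 + p) (v(p) = 1/(p + 54) = 1/(54 + p))
-25992 + (4224 + 8513)*(10014 + v(-69)) = -25992 + (4224 + 8513)*(10014 + 1/(54 - 69)) = -25992 + 12737*(10014 + 1/(-15)) = -25992 + 12737*(10014 - 1/15) = -25992 + 12737*(150209/15) = -25992 + 1913212033/15 = 1912822153/15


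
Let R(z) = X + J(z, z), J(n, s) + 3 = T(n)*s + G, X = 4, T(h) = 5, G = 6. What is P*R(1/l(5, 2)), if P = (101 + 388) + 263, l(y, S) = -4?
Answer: 4324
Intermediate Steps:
J(n, s) = 3 + 5*s (J(n, s) = -3 + (5*s + 6) = -3 + (6 + 5*s) = 3 + 5*s)
P = 752 (P = 489 + 263 = 752)
R(z) = 7 + 5*z (R(z) = 4 + (3 + 5*z) = 7 + 5*z)
P*R(1/l(5, 2)) = 752*(7 + 5/(-4)) = 752*(7 + 5*(-¼)) = 752*(7 - 5/4) = 752*(23/4) = 4324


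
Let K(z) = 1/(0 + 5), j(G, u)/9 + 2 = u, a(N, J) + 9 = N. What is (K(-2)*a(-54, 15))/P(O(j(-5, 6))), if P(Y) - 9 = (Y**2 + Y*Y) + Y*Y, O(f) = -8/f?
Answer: -1701/1235 ≈ -1.3773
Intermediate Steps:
a(N, J) = -9 + N
j(G, u) = -18 + 9*u
P(Y) = 9 + 3*Y**2 (P(Y) = 9 + ((Y**2 + Y*Y) + Y*Y) = 9 + ((Y**2 + Y**2) + Y**2) = 9 + (2*Y**2 + Y**2) = 9 + 3*Y**2)
K(z) = 1/5
(K(-2)*a(-54, 15))/P(O(j(-5, 6))) = ((-9 - 54)/5)/(9 + 3*(-8/(-18 + 9*6))**2) = ((1/5)*(-63))/(9 + 3*(-8/(-18 + 54))**2) = -63/(5*(9 + 3*(-8/36)**2)) = -63/(5*(9 + 3*(-8*1/36)**2)) = -63/(5*(9 + 3*(-2/9)**2)) = -63/(5*(9 + 3*(4/81))) = -63/(5*(9 + 4/27)) = -63/(5*247/27) = -63/5*27/247 = -1701/1235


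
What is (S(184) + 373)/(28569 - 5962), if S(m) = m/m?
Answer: 374/22607 ≈ 0.016544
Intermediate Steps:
S(m) = 1
(S(184) + 373)/(28569 - 5962) = (1 + 373)/(28569 - 5962) = 374/22607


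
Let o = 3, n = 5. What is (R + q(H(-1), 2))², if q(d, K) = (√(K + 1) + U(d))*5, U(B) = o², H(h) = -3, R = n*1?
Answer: 2575 + 500*√3 ≈ 3441.0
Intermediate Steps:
R = 5 (R = 5*1 = 5)
U(B) = 9 (U(B) = 3² = 9)
q(d, K) = 45 + 5*√(1 + K) (q(d, K) = (√(K + 1) + 9)*5 = (√(1 + K) + 9)*5 = (9 + √(1 + K))*5 = 45 + 5*√(1 + K))
(R + q(H(-1), 2))² = (5 + (45 + 5*√(1 + 2)))² = (5 + (45 + 5*√3))² = (50 + 5*√3)²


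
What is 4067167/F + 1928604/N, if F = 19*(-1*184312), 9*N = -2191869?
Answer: -7744354266859/852863047048 ≈ -9.0804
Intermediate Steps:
N = -243541 (N = (1/9)*(-2191869) = -243541)
F = -3501928 (F = 19*(-184312) = -3501928)
4067167/F + 1928604/N = 4067167/(-3501928) + 1928604/(-243541) = 4067167*(-1/3501928) + 1928604*(-1/243541) = -4067167/3501928 - 1928604/243541 = -7744354266859/852863047048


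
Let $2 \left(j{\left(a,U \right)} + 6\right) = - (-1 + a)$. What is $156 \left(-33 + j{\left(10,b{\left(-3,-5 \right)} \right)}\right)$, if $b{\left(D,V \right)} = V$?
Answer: $-6786$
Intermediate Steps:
$j{\left(a,U \right)} = - \frac{11}{2} - \frac{a}{2}$ ($j{\left(a,U \right)} = -6 + \frac{\left(-1\right) \left(-1 + a\right)}{2} = -6 + \frac{1 - a}{2} = -6 - \left(- \frac{1}{2} + \frac{a}{2}\right) = - \frac{11}{2} - \frac{a}{2}$)
$156 \left(-33 + j{\left(10,b{\left(-3,-5 \right)} \right)}\right) = 156 \left(-33 - \frac{21}{2}\right) = 156 \left(- \frac{87}{2}\right) = -6786$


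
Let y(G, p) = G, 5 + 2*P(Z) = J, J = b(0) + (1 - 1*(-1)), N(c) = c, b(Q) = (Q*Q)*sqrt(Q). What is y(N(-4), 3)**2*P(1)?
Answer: -24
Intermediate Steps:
b(Q) = Q**(5/2) (b(Q) = Q**2*sqrt(Q) = Q**(5/2))
J = 2 (J = 0**(5/2) + (1 - 1*(-1)) = 0 + (1 + 1) = 0 + 2 = 2)
P(Z) = -3/2 (P(Z) = -5/2 + (1/2)*2 = -5/2 + 1 = -3/2)
y(N(-4), 3)**2*P(1) = (-4)**2*(-3/2) = 16*(-3/2) = -24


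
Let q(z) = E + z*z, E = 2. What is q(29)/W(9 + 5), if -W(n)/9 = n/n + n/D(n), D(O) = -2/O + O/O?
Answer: -281/52 ≈ -5.4038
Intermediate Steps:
D(O) = 1 - 2/O (D(O) = -2/O + 1 = 1 - 2/O)
q(z) = 2 + z² (q(z) = 2 + z*z = 2 + z²)
W(n) = -9 - 9*n²/(-2 + n) (W(n) = -9*(n/n + n/(((-2 + n)/n))) = -9*(1 + n*(n/(-2 + n))) = -9*(1 + n²/(-2 + n)) = -9 - 9*n²/(-2 + n))
q(29)/W(9 + 5) = (2 + 29²)/((9*(2 - (9 + 5) - (9 + 5)²)/(-2 + (9 + 5)))) = (2 + 841)/((9*(2 - 1*14 - 1*14²)/(-2 + 14))) = 843/((9*(2 - 14 - 1*196)/12)) = 843/((9*(1/12)*(2 - 14 - 196))) = 843/((9*(1/12)*(-208))) = 843/(-156) = 843*(-1/156) = -281/52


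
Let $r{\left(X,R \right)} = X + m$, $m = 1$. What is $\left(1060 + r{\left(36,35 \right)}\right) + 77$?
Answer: $1174$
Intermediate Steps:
$r{\left(X,R \right)} = 1 + X$ ($r{\left(X,R \right)} = X + 1 = 1 + X$)
$\left(1060 + r{\left(36,35 \right)}\right) + 77 = \left(1060 + \left(1 + 36\right)\right) + 77 = \left(1060 + 37\right) + 77 = 1097 + 77 = 1174$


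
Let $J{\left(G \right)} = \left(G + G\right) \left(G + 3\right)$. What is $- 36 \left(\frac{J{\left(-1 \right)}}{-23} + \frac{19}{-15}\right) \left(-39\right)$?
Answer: $- \frac{176436}{115} \approx -1534.2$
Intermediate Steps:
$J{\left(G \right)} = 2 G \left(3 + G\right)$
$- 36 \left(\frac{J{\left(-1 \right)}}{-23} + \frac{19}{-15}\right) \left(-39\right) = - 36 \left(\frac{2 \left(-1\right) \left(3 - 1\right)}{-23} + \frac{19}{-15}\right) \left(-39\right) = - 36 \left(2 \left(-1\right) 2 \left(- \frac{1}{23}\right) + 19 \left(- \frac{1}{15}\right)\right) \left(-39\right) = - 36 \left(\left(-4\right) \left(- \frac{1}{23}\right) - \frac{19}{15}\right) \left(-39\right) = - 36 \left(\frac{4}{23} - \frac{19}{15}\right) \left(-39\right) = \left(-36\right) \left(- \frac{377}{345}\right) \left(-39\right) = \frac{4524}{115} \left(-39\right) = - \frac{176436}{115}$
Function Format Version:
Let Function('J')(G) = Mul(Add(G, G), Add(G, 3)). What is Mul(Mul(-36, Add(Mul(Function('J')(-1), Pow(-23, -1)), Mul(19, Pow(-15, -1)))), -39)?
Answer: Rational(-176436, 115) ≈ -1534.2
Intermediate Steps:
Function('J')(G) = Mul(2, G, Add(3, G)) (Function('J')(G) = Mul(Mul(2, G), Add(3, G)) = Mul(2, G, Add(3, G)))
Mul(Mul(-36, Add(Mul(Function('J')(-1), Pow(-23, -1)), Mul(19, Pow(-15, -1)))), -39) = Mul(Mul(-36, Add(Mul(Mul(2, -1, Add(3, -1)), Pow(-23, -1)), Mul(19, Pow(-15, -1)))), -39) = Mul(Mul(-36, Add(Mul(Mul(2, -1, 2), Rational(-1, 23)), Mul(19, Rational(-1, 15)))), -39) = Mul(Mul(-36, Add(Mul(-4, Rational(-1, 23)), Rational(-19, 15))), -39) = Mul(Mul(-36, Add(Rational(4, 23), Rational(-19, 15))), -39) = Mul(Mul(-36, Rational(-377, 345)), -39) = Mul(Rational(4524, 115), -39) = Rational(-176436, 115)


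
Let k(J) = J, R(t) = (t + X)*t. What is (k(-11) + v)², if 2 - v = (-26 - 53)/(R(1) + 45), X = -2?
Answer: 100489/1936 ≈ 51.905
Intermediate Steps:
R(t) = t*(-2 + t) (R(t) = (t - 2)*t = (-2 + t)*t = t*(-2 + t))
v = 167/44 (v = 2 - (-26 - 53)/(1*(-2 + 1) + 45) = 2 - (-79)/(1*(-1) + 45) = 2 - (-79)/(-1 + 45) = 2 - (-79)/44 = 2 - 1*(-79/44) = 2 + 79/44 = 167/44 ≈ 3.7955)
(k(-11) + v)² = (-11 + 167/44)² = (-317/44)² = 100489/1936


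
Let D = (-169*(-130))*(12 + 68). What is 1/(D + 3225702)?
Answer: 1/4983302 ≈ 2.0067e-7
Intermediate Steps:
D = 1757600 (D = 21970*80 = 1757600)
1/(D + 3225702) = 1/(1757600 + 3225702) = 1/4983302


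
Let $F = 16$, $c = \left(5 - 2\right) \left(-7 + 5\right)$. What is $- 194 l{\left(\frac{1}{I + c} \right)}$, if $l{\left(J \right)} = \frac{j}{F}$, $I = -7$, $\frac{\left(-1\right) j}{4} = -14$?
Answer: $-679$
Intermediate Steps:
$j = 56$ ($j = \left(-4\right) \left(-14\right) = 56$)
$c = -6$ ($c = 3 \left(-2\right) = -6$)
$l{\left(J \right)} = \frac{7}{2}$ ($l{\left(J \right)} = \frac{56}{16} = 56 \cdot \frac{1}{16} = \frac{7}{2}$)
$- 194 l{\left(\frac{1}{I + c} \right)} = - \frac{194 \cdot 7}{2} = \left(-1\right) 679 = -679$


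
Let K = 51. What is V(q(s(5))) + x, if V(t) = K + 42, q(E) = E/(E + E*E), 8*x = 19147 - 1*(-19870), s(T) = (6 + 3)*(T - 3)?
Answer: 39761/8 ≈ 4970.1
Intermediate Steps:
s(T) = -27 + 9*T (s(T) = 9*(-3 + T) = -27 + 9*T)
x = 39017/8 (x = (19147 - 1*(-19870))/8 = (19147 + 19870)/8 = (⅛)*39017 = 39017/8 ≈ 4877.1)
q(E) = E/(E + E²)
V(t) = 93 (V(t) = 51 + 42 = 93)
V(q(s(5))) + x = 93 + 39017/8 = 39761/8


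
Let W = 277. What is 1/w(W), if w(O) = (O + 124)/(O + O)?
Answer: 554/401 ≈ 1.3815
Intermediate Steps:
w(O) = (124 + O)/(2*O) (w(O) = (124 + O)/((2*O)) = (124 + O)*(1/(2*O)) = (124 + O)/(2*O))
1/w(W) = 1/((½)*(124 + 277)/277) = 1/((½)*(1/277)*401) = 1/(401/554) = 554/401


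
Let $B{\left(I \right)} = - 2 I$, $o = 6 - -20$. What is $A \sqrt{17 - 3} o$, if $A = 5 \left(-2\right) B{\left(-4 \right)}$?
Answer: $- 2080 \sqrt{14} \approx -7782.6$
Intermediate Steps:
$o = 26$ ($o = 6 + 20 = 26$)
$A = -80$ ($A = 5 \left(-2\right) \left(\left(-2\right) \left(-4\right)\right) = \left(-10\right) 8 = -80$)
$A \sqrt{17 - 3} o = - 80 \sqrt{17 - 3} \cdot 26 = - 80 \sqrt{14} \cdot 26 = - 2080 \sqrt{14}$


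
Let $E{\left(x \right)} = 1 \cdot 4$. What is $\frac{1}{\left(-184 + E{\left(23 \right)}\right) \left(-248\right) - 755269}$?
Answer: $- \frac{1}{710629} \approx -1.4072 \cdot 10^{-6}$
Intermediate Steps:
$E{\left(x \right)} = 4$
$\frac{1}{\left(-184 + E{\left(23 \right)}\right) \left(-248\right) - 755269} = \frac{1}{\left(-184 + 4\right) \left(-248\right) - 755269} = \frac{1}{\left(-180\right) \left(-248\right) - 755269} = \frac{1}{44640 - 755269} = \frac{1}{-710629} = - \frac{1}{710629}$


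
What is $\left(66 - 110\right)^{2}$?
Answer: $1936$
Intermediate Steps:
$\left(66 - 110\right)^{2} = \left(-44\right)^{2} = 1936$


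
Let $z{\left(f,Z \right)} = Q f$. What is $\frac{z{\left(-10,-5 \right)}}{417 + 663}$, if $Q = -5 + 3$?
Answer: $\frac{1}{54} \approx 0.018519$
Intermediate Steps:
$Q = -2$
$z{\left(f,Z \right)} = - 2 f$
$\frac{z{\left(-10,-5 \right)}}{417 + 663} = \frac{\left(-2\right) \left(-10\right)}{417 + 663} = \frac{20}{1080} = 20 \cdot \frac{1}{1080} = \frac{1}{54}$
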